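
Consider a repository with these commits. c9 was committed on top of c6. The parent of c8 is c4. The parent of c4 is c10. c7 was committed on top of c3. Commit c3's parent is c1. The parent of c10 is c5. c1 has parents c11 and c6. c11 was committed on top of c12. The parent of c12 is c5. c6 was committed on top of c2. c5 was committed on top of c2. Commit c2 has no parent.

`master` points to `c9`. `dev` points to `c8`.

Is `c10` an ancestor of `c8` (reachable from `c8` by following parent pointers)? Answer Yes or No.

Ancestors of c8 (commits reachable by following parents): {c10, c2, c4, c5, c8}.
c10 is in that set, so it is an ancestor of c8.

Yes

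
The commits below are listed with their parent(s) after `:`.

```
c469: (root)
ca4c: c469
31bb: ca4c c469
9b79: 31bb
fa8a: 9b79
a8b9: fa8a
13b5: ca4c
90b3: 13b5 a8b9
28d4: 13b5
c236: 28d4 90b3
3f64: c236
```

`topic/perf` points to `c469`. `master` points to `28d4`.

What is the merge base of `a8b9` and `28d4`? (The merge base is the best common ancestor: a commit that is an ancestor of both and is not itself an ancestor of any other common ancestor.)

ca4c

Ancestors of a8b9: {31bb, 9b79, a8b9, c469, ca4c, fa8a}.
Ancestors of 28d4: {13b5, 28d4, c469, ca4c}.
Common ancestors: {c469, ca4c}.
Among these, ca4c is not an ancestor of any other common ancestor — it is the merge base.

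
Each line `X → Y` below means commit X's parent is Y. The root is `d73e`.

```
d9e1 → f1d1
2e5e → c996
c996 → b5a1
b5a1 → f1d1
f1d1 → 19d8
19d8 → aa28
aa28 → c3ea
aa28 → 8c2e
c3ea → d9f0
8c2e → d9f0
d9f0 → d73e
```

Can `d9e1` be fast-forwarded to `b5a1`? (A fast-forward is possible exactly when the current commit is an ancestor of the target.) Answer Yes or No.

A fast-forward from d9e1 to b5a1 is possible iff d9e1 is an ancestor of b5a1.
Ancestors of b5a1: {19d8, 8c2e, aa28, b5a1, c3ea, d73e, d9f0, f1d1}.
d9e1 is not among them, so fast-forward is not possible.

No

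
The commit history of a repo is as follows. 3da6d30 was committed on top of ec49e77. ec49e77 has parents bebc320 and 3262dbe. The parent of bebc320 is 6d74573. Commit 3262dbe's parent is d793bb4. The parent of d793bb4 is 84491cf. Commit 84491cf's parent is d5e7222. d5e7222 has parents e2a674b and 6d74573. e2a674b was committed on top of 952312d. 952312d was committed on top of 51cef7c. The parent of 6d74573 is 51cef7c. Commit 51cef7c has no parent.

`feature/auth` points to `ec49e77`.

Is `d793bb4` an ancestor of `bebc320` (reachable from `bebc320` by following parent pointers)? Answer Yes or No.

No

Ancestors of bebc320: {51cef7c, 6d74573, bebc320}.
d793bb4 is not in that set, so it is not an ancestor of bebc320.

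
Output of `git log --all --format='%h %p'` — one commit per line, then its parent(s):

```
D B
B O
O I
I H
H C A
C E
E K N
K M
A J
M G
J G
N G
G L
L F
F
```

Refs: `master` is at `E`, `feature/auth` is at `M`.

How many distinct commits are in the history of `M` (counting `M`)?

Walking parent pointers from M: reachable set = {F, G, L, M}.
That is 4 commits.

4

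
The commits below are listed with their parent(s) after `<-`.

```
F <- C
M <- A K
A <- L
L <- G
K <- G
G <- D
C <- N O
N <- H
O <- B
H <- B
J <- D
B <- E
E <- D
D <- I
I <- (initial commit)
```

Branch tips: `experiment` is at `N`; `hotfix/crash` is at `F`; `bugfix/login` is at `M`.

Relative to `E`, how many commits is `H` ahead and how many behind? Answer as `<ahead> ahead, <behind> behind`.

Reachable from H: {B, D, E, H, I}.
Reachable from E: {D, E, I}.
Only in H's history (ahead): {B, H} — 2.
Only in E's history (behind): {} — 0.

2 ahead, 0 behind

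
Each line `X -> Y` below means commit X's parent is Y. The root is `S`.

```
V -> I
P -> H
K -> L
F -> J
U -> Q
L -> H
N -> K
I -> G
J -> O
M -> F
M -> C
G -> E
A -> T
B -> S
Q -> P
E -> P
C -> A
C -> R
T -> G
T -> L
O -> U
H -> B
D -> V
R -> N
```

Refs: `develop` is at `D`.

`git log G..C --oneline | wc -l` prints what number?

Reachable from C: {A, B, C, E, G, H, K, L, N, P, R, S, T}.
Reachable from G: {B, E, G, H, P, S}.
In C's history but not G's: {A, C, K, L, N, R, T} — 7 commits.

7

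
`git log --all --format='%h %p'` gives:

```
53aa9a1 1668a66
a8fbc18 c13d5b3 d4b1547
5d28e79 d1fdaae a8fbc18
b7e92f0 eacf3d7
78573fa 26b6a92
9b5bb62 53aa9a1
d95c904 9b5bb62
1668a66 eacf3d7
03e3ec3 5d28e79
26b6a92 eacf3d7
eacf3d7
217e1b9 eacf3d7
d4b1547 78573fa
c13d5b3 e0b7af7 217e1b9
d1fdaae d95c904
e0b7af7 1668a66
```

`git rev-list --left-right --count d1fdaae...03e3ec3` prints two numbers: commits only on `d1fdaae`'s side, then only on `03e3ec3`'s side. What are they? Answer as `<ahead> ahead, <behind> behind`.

0 ahead, 9 behind

Reachable from d1fdaae: {1668a66, 53aa9a1, 9b5bb62, d1fdaae, d95c904, eacf3d7}.
Reachable from 03e3ec3: {03e3ec3, 1668a66, 217e1b9, 26b6a92, 53aa9a1, 5d28e79, 78573fa, 9b5bb62, a8fbc18, c13d5b3, d1fdaae, d4b1547, d95c904, e0b7af7, eacf3d7}.
Only in d1fdaae's history (ahead): {} — 0.
Only in 03e3ec3's history (behind): {03e3ec3, 217e1b9, 26b6a92, 5d28e79, 78573fa, a8fbc18, c13d5b3, d4b1547, e0b7af7} — 9.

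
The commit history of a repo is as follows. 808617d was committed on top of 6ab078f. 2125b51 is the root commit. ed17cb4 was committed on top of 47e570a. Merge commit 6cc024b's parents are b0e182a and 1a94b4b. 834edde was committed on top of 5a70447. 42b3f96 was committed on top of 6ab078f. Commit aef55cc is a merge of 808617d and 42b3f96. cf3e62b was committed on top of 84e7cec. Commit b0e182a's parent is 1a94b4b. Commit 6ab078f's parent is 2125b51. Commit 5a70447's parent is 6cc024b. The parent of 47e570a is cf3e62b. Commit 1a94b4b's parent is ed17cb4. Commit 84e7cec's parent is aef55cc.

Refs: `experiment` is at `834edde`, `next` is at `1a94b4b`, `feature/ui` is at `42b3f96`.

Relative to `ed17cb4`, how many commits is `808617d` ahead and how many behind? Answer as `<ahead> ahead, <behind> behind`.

0 ahead, 6 behind

Reachable from 808617d: {2125b51, 6ab078f, 808617d}.
Reachable from ed17cb4: {2125b51, 42b3f96, 47e570a, 6ab078f, 808617d, 84e7cec, aef55cc, cf3e62b, ed17cb4}.
Only in 808617d's history (ahead): {} — 0.
Only in ed17cb4's history (behind): {42b3f96, 47e570a, 84e7cec, aef55cc, cf3e62b, ed17cb4} — 6.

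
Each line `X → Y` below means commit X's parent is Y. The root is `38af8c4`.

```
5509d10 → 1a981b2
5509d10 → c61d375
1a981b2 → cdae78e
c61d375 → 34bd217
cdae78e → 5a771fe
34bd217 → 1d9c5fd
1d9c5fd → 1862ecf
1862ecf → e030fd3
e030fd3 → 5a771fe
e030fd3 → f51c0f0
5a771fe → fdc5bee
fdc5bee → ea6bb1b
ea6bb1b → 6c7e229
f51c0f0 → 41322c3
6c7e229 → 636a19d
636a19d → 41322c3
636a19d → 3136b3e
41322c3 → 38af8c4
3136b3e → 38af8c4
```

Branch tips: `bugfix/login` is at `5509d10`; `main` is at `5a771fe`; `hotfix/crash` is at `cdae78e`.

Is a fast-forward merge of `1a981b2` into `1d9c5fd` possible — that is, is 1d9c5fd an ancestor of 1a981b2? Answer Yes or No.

No

A fast-forward from 1d9c5fd to 1a981b2 is possible iff 1d9c5fd is an ancestor of 1a981b2.
Ancestors of 1a981b2: {1a981b2, 3136b3e, 38af8c4, 41322c3, 5a771fe, 636a19d, 6c7e229, cdae78e, ea6bb1b, fdc5bee}.
1d9c5fd is not among them, so fast-forward is not possible.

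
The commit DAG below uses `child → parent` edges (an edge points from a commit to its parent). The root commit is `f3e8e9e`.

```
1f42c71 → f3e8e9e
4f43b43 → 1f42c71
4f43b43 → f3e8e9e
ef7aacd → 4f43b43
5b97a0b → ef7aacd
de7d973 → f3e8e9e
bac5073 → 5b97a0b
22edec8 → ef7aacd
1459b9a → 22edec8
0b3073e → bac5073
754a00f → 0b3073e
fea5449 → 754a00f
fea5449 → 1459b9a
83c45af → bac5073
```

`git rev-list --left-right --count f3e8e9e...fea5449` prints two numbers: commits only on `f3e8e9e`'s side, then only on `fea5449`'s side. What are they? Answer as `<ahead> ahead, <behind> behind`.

0 ahead, 10 behind

Reachable from f3e8e9e: {f3e8e9e}.
Reachable from fea5449: {0b3073e, 1459b9a, 1f42c71, 22edec8, 4f43b43, 5b97a0b, 754a00f, bac5073, ef7aacd, f3e8e9e, fea5449}.
Only in f3e8e9e's history (ahead): {} — 0.
Only in fea5449's history (behind): {0b3073e, 1459b9a, 1f42c71, 22edec8, 4f43b43, 5b97a0b, 754a00f, bac5073, ef7aacd, fea5449} — 10.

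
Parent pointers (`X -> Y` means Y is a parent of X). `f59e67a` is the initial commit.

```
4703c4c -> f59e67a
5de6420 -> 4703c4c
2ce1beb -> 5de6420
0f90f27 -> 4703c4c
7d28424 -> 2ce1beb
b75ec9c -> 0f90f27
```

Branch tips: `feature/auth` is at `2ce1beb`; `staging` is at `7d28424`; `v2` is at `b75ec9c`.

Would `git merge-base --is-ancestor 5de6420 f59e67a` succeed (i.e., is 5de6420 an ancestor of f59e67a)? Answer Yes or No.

Ancestors of f59e67a: {f59e67a}.
5de6420 is not in that set, so it is not an ancestor of f59e67a.

No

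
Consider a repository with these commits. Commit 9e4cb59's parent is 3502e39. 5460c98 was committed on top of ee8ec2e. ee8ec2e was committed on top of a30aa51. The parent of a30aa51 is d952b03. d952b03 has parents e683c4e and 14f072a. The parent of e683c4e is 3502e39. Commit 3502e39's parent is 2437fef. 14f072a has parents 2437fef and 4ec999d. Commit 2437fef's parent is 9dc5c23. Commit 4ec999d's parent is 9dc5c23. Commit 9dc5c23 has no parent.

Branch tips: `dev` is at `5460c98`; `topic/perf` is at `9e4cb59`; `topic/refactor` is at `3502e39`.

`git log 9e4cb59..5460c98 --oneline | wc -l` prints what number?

7

Reachable from 5460c98: {14f072a, 2437fef, 3502e39, 4ec999d, 5460c98, 9dc5c23, a30aa51, d952b03, e683c4e, ee8ec2e}.
Reachable from 9e4cb59: {2437fef, 3502e39, 9dc5c23, 9e4cb59}.
In 5460c98's history but not 9e4cb59's: {14f072a, 4ec999d, 5460c98, a30aa51, d952b03, e683c4e, ee8ec2e} — 7 commits.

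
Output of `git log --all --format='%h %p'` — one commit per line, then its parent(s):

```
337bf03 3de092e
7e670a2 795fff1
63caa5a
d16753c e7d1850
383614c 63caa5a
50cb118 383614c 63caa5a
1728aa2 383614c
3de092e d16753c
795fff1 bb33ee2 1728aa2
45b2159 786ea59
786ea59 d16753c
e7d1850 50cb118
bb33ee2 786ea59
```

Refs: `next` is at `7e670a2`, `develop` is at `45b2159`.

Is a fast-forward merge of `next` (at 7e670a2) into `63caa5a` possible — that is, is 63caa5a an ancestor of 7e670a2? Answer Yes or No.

Yes

A fast-forward from 63caa5a to 7e670a2 is possible iff 63caa5a is an ancestor of 7e670a2.
Ancestors of 7e670a2: {1728aa2, 383614c, 50cb118, 63caa5a, 786ea59, 795fff1, 7e670a2, bb33ee2, d16753c, e7d1850}.
63caa5a is among them, so fast-forward is possible.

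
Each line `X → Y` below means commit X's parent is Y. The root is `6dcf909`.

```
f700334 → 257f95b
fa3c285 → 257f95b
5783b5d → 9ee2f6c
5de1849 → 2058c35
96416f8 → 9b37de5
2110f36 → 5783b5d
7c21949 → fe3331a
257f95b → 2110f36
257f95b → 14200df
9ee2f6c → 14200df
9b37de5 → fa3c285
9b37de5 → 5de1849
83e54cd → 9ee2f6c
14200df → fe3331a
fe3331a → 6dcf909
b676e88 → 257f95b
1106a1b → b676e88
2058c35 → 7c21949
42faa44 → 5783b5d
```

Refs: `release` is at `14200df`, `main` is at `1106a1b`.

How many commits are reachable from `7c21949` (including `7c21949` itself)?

Walking parent pointers from 7c21949: reachable set = {6dcf909, 7c21949, fe3331a}.
That is 3 commits.

3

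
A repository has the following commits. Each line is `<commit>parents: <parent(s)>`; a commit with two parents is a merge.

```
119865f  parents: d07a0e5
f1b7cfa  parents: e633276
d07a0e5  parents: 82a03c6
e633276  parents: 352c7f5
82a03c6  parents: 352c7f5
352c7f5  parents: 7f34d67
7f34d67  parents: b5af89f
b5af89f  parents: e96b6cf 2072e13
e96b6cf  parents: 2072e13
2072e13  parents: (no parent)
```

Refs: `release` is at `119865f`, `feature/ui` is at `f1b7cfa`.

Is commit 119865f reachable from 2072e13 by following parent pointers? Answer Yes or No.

No

Ancestors of 2072e13: {2072e13}.
119865f is not in that set, so it is not an ancestor of 2072e13.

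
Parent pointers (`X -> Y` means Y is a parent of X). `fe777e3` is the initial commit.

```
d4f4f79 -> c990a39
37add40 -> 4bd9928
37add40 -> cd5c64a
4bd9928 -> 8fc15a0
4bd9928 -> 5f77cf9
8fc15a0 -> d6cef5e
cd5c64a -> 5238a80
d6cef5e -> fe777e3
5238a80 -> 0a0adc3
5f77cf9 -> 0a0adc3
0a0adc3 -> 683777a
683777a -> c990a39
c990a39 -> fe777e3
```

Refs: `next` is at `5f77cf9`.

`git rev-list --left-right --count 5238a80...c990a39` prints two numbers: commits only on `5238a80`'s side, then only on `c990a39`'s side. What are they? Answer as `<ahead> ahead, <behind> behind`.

Reachable from 5238a80: {0a0adc3, 5238a80, 683777a, c990a39, fe777e3}.
Reachable from c990a39: {c990a39, fe777e3}.
Only in 5238a80's history (ahead): {0a0adc3, 5238a80, 683777a} — 3.
Only in c990a39's history (behind): {} — 0.

3 ahead, 0 behind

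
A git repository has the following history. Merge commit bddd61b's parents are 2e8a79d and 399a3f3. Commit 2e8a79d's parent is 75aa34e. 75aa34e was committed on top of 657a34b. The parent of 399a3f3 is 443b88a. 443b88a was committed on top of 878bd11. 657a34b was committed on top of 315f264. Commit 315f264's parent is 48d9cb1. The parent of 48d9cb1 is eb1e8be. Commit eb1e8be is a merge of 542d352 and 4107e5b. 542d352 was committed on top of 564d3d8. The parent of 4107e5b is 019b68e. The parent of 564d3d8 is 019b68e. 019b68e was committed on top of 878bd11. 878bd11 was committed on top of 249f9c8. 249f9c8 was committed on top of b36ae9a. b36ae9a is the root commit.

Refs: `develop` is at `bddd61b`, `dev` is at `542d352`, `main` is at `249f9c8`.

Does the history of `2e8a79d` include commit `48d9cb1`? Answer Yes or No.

Ancestors of 2e8a79d (commits reachable by following parents): {019b68e, 249f9c8, 2e8a79d, 315f264, 4107e5b, 48d9cb1, 542d352, 564d3d8, 657a34b, 75aa34e, 878bd11, b36ae9a, eb1e8be}.
48d9cb1 is in that set, so it is an ancestor of 2e8a79d.

Yes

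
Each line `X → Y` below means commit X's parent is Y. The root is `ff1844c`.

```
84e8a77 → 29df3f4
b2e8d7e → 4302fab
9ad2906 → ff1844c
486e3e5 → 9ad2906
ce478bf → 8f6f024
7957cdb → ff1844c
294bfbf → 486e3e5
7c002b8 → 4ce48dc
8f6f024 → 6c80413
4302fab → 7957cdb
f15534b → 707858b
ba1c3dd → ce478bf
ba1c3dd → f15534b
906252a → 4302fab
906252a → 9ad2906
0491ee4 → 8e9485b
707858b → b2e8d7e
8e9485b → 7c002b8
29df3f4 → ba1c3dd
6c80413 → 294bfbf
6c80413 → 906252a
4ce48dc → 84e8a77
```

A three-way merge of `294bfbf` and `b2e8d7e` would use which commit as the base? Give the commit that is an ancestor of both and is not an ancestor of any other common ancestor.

ff1844c

Ancestors of 294bfbf: {294bfbf, 486e3e5, 9ad2906, ff1844c}.
Ancestors of b2e8d7e: {4302fab, 7957cdb, b2e8d7e, ff1844c}.
Common ancestors: {ff1844c}.
The only common ancestor is ff1844c, so it is the merge base.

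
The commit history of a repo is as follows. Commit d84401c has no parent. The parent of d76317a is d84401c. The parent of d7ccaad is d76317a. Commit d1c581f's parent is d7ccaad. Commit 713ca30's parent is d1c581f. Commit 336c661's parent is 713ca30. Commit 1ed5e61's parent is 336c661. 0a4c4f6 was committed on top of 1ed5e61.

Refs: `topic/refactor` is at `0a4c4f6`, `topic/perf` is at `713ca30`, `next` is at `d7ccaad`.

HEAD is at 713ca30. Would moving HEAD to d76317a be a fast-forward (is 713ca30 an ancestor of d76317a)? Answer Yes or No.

No

A fast-forward from 713ca30 to d76317a is possible iff 713ca30 is an ancestor of d76317a.
Ancestors of d76317a: {d76317a, d84401c}.
713ca30 is not among them, so fast-forward is not possible.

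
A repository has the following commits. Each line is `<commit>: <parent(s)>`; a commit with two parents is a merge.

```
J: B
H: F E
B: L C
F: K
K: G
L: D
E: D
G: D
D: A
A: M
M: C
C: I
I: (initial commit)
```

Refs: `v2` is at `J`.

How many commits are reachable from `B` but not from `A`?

Reachable from B: {A, B, C, D, I, L, M}.
Reachable from A: {A, C, I, M}.
In B's history but not A's: {B, D, L} — 3 commits.

3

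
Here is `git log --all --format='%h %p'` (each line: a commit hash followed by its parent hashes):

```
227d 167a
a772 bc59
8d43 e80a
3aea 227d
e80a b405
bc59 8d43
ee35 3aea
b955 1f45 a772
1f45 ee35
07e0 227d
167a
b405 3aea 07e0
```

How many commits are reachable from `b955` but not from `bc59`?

4

Reachable from b955: {07e0, 167a, 1f45, 227d, 3aea, 8d43, a772, b405, b955, bc59, e80a, ee35}.
Reachable from bc59: {07e0, 167a, 227d, 3aea, 8d43, b405, bc59, e80a}.
In b955's history but not bc59's: {1f45, a772, b955, ee35} — 4 commits.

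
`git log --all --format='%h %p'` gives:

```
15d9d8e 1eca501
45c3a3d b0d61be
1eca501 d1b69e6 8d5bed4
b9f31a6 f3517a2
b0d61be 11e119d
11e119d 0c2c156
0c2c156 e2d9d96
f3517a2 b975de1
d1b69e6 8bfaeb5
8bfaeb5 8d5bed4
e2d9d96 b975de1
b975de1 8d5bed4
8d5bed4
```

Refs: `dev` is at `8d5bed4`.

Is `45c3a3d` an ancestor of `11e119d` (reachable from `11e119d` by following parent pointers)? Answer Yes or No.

Ancestors of 11e119d: {0c2c156, 11e119d, 8d5bed4, b975de1, e2d9d96}.
45c3a3d is not in that set, so it is not an ancestor of 11e119d.

No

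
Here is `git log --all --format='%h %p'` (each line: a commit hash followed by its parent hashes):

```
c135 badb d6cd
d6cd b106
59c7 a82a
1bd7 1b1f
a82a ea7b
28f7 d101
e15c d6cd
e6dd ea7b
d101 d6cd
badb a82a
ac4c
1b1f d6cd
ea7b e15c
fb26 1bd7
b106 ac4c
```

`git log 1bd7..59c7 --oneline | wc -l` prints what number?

Reachable from 59c7: {59c7, a82a, ac4c, b106, d6cd, e15c, ea7b}.
Reachable from 1bd7: {1b1f, 1bd7, ac4c, b106, d6cd}.
In 59c7's history but not 1bd7's: {59c7, a82a, e15c, ea7b} — 4 commits.

4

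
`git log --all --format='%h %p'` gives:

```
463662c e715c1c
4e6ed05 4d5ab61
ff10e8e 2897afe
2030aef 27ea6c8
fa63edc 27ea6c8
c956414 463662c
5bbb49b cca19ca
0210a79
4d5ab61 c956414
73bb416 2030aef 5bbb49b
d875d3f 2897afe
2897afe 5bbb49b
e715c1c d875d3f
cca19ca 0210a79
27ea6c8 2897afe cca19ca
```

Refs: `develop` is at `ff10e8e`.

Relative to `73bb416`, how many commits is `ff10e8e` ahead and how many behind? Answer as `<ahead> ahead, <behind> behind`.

1 ahead, 3 behind

Reachable from ff10e8e: {0210a79, 2897afe, 5bbb49b, cca19ca, ff10e8e}.
Reachable from 73bb416: {0210a79, 2030aef, 27ea6c8, 2897afe, 5bbb49b, 73bb416, cca19ca}.
Only in ff10e8e's history (ahead): {ff10e8e} — 1.
Only in 73bb416's history (behind): {2030aef, 27ea6c8, 73bb416} — 3.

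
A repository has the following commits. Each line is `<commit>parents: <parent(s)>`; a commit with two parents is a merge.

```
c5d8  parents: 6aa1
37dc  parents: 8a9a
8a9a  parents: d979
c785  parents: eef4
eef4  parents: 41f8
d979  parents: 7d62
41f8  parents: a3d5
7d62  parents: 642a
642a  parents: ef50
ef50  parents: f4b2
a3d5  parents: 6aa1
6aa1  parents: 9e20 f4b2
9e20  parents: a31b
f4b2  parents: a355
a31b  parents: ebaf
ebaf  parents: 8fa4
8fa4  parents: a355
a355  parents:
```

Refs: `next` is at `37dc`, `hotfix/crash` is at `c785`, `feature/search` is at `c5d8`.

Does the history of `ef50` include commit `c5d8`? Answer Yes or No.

No

Ancestors of ef50: {a355, ef50, f4b2}.
c5d8 is not in that set, so it is not an ancestor of ef50.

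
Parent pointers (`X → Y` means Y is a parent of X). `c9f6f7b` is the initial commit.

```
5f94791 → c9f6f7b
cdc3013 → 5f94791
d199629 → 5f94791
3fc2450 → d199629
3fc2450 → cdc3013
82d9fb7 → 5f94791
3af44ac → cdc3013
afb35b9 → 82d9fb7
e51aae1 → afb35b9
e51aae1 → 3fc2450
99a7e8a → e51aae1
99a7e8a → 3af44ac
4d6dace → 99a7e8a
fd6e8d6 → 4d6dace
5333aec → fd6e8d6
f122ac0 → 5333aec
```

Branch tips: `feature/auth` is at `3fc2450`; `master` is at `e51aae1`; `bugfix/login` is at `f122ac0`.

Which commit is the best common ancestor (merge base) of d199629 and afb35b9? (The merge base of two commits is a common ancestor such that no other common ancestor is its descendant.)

Ancestors of d199629: {5f94791, c9f6f7b, d199629}.
Ancestors of afb35b9: {5f94791, 82d9fb7, afb35b9, c9f6f7b}.
Common ancestors: {5f94791, c9f6f7b}.
Among these, 5f94791 is not an ancestor of any other common ancestor — it is the merge base.

5f94791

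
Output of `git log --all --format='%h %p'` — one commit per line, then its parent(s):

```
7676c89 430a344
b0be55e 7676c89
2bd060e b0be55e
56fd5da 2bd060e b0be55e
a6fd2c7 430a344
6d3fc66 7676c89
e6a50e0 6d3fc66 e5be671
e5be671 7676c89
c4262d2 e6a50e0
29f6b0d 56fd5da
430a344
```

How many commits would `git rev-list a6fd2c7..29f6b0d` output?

5

Reachable from 29f6b0d: {29f6b0d, 2bd060e, 430a344, 56fd5da, 7676c89, b0be55e}.
Reachable from a6fd2c7: {430a344, a6fd2c7}.
In 29f6b0d's history but not a6fd2c7's: {29f6b0d, 2bd060e, 56fd5da, 7676c89, b0be55e} — 5 commits.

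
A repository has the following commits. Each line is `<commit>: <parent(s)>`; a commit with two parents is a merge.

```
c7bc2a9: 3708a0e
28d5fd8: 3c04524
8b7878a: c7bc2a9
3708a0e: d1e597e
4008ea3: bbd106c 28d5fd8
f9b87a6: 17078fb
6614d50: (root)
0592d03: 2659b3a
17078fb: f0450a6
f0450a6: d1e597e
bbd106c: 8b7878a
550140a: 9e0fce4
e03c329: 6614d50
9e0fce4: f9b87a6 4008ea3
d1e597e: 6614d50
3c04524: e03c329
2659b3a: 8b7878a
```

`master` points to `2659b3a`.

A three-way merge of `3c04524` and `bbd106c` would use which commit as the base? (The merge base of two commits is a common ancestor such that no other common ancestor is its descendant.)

6614d50

Ancestors of 3c04524: {3c04524, 6614d50, e03c329}.
Ancestors of bbd106c: {3708a0e, 6614d50, 8b7878a, bbd106c, c7bc2a9, d1e597e}.
Common ancestors: {6614d50}.
The only common ancestor is 6614d50, so it is the merge base.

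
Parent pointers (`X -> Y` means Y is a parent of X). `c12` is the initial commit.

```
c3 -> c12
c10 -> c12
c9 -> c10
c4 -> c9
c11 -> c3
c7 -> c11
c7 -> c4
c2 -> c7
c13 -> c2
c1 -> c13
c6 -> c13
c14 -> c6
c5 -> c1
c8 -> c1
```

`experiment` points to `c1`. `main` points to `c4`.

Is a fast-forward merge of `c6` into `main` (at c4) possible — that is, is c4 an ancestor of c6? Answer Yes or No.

Yes

A fast-forward from c4 to c6 is possible iff c4 is an ancestor of c6.
Ancestors of c6: {c10, c11, c12, c13, c2, c3, c4, c6, c7, c9}.
c4 is among them, so fast-forward is possible.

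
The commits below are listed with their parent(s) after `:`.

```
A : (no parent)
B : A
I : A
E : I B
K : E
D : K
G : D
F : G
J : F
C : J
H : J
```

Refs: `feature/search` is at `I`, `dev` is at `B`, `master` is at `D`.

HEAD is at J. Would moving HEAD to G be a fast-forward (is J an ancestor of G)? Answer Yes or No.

No

A fast-forward from J to G is possible iff J is an ancestor of G.
Ancestors of G: {A, B, D, E, G, I, K}.
J is not among them, so fast-forward is not possible.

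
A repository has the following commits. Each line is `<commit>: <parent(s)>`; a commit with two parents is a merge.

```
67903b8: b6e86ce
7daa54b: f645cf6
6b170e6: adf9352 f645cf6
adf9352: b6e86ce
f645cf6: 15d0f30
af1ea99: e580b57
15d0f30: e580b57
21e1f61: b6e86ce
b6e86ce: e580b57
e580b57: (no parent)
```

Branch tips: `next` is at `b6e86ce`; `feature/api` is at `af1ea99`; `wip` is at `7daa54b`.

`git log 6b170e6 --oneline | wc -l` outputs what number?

Walking parent pointers from 6b170e6: reachable set = {15d0f30, 6b170e6, adf9352, b6e86ce, e580b57, f645cf6}.
That is 6 commits.

6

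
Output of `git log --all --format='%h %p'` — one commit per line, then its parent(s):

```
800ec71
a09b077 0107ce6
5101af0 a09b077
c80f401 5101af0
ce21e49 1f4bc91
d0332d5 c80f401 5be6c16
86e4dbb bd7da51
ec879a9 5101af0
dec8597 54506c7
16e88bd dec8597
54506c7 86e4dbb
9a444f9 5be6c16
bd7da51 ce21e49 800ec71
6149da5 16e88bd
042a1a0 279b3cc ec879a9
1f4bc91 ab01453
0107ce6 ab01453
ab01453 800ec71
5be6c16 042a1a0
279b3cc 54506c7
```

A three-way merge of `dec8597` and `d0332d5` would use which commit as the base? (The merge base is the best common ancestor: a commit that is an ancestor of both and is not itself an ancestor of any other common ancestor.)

Ancestors of dec8597: {1f4bc91, 54506c7, 800ec71, 86e4dbb, ab01453, bd7da51, ce21e49, dec8597}.
Ancestors of d0332d5: {0107ce6, 042a1a0, 1f4bc91, 279b3cc, 5101af0, 54506c7, 5be6c16, 800ec71, 86e4dbb, a09b077, ab01453, bd7da51, c80f401, ce21e49, d0332d5, ec879a9}.
Common ancestors: {1f4bc91, 54506c7, 800ec71, 86e4dbb, ab01453, bd7da51, ce21e49}.
Among these, 54506c7 is not an ancestor of any other common ancestor — it is the merge base.

54506c7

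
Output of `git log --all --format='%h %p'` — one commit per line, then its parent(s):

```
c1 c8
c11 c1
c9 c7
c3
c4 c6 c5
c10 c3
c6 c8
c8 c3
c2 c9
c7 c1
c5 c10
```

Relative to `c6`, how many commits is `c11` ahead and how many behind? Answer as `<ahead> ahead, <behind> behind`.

2 ahead, 1 behind

Reachable from c11: {c1, c11, c3, c8}.
Reachable from c6: {c3, c6, c8}.
Only in c11's history (ahead): {c1, c11} — 2.
Only in c6's history (behind): {c6} — 1.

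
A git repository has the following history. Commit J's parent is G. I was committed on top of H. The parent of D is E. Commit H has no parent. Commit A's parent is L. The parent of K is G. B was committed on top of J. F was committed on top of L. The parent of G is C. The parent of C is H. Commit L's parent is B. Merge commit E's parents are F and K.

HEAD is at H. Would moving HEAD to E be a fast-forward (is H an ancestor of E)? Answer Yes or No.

A fast-forward from H to E is possible iff H is an ancestor of E.
Ancestors of E: {B, C, E, F, G, H, J, K, L}.
H is among them, so fast-forward is possible.

Yes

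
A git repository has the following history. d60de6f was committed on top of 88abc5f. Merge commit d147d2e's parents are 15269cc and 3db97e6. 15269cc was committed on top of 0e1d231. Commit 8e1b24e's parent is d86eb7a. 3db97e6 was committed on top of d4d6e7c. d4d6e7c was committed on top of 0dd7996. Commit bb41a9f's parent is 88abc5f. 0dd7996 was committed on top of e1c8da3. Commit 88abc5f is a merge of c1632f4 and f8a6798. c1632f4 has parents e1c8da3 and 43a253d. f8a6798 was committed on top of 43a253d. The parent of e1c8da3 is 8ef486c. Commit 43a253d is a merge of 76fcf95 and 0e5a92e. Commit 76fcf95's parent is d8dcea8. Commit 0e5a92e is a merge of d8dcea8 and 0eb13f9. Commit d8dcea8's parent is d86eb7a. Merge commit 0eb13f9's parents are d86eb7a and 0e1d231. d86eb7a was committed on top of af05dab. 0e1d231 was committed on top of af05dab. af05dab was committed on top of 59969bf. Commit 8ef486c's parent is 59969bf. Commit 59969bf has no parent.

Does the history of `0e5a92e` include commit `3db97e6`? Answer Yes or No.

Ancestors of 0e5a92e: {0e1d231, 0e5a92e, 0eb13f9, 59969bf, af05dab, d86eb7a, d8dcea8}.
3db97e6 is not in that set, so it is not an ancestor of 0e5a92e.

No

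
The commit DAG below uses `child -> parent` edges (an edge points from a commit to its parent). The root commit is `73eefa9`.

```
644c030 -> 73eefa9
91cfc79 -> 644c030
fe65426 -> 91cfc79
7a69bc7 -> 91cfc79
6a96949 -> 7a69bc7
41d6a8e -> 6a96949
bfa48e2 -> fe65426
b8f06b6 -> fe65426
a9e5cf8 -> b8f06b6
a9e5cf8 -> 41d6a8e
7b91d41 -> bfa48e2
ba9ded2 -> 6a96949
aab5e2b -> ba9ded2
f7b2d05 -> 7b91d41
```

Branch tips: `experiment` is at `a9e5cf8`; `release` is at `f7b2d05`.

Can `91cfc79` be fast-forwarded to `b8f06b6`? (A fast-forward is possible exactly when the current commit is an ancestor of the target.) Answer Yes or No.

A fast-forward from 91cfc79 to b8f06b6 is possible iff 91cfc79 is an ancestor of b8f06b6.
Ancestors of b8f06b6: {644c030, 73eefa9, 91cfc79, b8f06b6, fe65426}.
91cfc79 is among them, so fast-forward is possible.

Yes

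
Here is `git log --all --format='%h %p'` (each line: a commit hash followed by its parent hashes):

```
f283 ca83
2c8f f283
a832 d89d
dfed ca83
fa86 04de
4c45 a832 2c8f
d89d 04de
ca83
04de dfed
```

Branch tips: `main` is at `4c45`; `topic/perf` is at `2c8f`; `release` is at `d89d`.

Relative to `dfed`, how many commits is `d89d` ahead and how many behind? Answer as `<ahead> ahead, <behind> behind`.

2 ahead, 0 behind

Reachable from d89d: {04de, ca83, d89d, dfed}.
Reachable from dfed: {ca83, dfed}.
Only in d89d's history (ahead): {04de, d89d} — 2.
Only in dfed's history (behind): {} — 0.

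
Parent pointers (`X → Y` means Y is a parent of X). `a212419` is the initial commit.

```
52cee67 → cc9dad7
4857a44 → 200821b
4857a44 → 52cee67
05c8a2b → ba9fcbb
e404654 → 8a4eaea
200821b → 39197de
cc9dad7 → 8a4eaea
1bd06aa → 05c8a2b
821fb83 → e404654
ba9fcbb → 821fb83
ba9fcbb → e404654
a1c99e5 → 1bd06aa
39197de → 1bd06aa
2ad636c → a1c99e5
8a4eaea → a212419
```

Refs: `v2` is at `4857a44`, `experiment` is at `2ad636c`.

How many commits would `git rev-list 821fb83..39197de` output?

4

Reachable from 39197de: {05c8a2b, 1bd06aa, 39197de, 821fb83, 8a4eaea, a212419, ba9fcbb, e404654}.
Reachable from 821fb83: {821fb83, 8a4eaea, a212419, e404654}.
In 39197de's history but not 821fb83's: {05c8a2b, 1bd06aa, 39197de, ba9fcbb} — 4 commits.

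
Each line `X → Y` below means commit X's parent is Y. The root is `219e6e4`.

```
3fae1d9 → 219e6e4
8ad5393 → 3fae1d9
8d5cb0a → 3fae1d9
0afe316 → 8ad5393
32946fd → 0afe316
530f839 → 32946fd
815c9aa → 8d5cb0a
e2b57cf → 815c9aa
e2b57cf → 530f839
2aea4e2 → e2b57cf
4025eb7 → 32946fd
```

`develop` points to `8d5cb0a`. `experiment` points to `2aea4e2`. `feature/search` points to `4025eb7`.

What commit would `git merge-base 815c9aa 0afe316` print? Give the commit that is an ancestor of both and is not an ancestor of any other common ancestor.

Ancestors of 815c9aa: {219e6e4, 3fae1d9, 815c9aa, 8d5cb0a}.
Ancestors of 0afe316: {0afe316, 219e6e4, 3fae1d9, 8ad5393}.
Common ancestors: {219e6e4, 3fae1d9}.
Among these, 3fae1d9 is not an ancestor of any other common ancestor — it is the merge base.

3fae1d9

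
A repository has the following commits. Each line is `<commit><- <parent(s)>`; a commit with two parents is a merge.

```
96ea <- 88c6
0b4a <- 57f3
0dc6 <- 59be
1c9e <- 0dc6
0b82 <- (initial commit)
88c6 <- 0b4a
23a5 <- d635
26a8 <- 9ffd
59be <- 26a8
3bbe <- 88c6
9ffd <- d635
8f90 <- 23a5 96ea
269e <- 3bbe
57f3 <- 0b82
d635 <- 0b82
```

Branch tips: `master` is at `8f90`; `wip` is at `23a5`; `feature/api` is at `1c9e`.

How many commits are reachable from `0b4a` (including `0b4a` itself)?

Walking parent pointers from 0b4a: reachable set = {0b4a, 0b82, 57f3}.
That is 3 commits.

3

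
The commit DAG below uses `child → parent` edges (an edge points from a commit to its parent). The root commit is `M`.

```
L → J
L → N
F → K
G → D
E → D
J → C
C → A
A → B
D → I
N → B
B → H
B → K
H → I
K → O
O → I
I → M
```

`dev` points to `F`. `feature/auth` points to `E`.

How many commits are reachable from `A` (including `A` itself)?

Walking parent pointers from A: reachable set = {A, B, H, I, K, M, O}.
That is 7 commits.

7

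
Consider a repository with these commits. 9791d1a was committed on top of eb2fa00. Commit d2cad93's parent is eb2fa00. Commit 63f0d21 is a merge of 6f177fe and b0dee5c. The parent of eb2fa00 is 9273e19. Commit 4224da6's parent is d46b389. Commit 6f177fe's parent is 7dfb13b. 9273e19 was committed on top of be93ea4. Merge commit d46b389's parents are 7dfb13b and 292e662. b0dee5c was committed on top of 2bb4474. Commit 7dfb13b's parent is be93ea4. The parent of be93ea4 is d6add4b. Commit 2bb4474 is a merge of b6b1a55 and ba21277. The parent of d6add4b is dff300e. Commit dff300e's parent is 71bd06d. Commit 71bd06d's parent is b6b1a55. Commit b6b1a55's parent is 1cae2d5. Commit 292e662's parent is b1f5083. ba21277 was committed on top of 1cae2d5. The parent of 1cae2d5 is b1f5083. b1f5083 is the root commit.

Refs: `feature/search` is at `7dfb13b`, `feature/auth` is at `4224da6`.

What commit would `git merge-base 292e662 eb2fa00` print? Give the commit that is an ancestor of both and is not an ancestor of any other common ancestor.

b1f5083

Ancestors of 292e662: {292e662, b1f5083}.
Ancestors of eb2fa00: {1cae2d5, 71bd06d, 9273e19, b1f5083, b6b1a55, be93ea4, d6add4b, dff300e, eb2fa00}.
Common ancestors: {b1f5083}.
The only common ancestor is b1f5083, so it is the merge base.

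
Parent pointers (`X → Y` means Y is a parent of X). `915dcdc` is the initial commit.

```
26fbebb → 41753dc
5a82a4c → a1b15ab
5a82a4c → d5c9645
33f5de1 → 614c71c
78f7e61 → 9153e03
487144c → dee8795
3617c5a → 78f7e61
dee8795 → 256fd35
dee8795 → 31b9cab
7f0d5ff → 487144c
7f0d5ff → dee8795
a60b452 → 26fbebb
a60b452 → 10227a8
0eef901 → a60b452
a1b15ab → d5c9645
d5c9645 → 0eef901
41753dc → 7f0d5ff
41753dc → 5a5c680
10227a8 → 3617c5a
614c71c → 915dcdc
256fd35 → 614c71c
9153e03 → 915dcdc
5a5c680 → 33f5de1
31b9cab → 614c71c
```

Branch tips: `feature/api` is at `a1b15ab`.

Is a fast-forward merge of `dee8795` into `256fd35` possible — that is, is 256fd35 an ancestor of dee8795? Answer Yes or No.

A fast-forward from 256fd35 to dee8795 is possible iff 256fd35 is an ancestor of dee8795.
Ancestors of dee8795: {256fd35, 31b9cab, 614c71c, 915dcdc, dee8795}.
256fd35 is among them, so fast-forward is possible.

Yes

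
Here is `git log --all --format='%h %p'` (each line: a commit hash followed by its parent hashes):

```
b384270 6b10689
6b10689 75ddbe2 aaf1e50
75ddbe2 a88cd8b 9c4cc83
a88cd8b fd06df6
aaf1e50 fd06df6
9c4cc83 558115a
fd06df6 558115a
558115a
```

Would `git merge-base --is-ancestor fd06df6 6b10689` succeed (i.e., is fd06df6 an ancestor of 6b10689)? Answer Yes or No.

Ancestors of 6b10689 (commits reachable by following parents): {558115a, 6b10689, 75ddbe2, 9c4cc83, a88cd8b, aaf1e50, fd06df6}.
fd06df6 is in that set, so it is an ancestor of 6b10689.

Yes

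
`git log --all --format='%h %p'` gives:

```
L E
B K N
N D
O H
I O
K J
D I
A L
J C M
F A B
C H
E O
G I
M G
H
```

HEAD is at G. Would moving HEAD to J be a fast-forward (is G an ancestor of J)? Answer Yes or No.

A fast-forward from G to J is possible iff G is an ancestor of J.
Ancestors of J: {C, G, H, I, J, M, O}.
G is among them, so fast-forward is possible.

Yes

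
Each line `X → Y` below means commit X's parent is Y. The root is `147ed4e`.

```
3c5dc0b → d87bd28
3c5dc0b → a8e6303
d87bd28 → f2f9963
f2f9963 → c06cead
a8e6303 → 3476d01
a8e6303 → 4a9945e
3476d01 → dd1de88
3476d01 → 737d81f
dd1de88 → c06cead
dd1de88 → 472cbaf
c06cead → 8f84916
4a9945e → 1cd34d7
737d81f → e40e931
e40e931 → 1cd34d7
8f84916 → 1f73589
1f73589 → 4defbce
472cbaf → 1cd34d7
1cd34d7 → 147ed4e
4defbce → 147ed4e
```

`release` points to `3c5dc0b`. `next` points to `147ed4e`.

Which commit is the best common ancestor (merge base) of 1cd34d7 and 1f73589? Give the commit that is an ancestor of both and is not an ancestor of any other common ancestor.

Ancestors of 1cd34d7: {147ed4e, 1cd34d7}.
Ancestors of 1f73589: {147ed4e, 1f73589, 4defbce}.
Common ancestors: {147ed4e}.
The only common ancestor is 147ed4e, so it is the merge base.

147ed4e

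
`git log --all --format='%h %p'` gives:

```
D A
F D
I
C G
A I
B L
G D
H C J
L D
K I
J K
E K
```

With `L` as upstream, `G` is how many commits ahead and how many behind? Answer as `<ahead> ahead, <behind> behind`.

Reachable from G: {A, D, G, I}.
Reachable from L: {A, D, I, L}.
Only in G's history (ahead): {G} — 1.
Only in L's history (behind): {L} — 1.

1 ahead, 1 behind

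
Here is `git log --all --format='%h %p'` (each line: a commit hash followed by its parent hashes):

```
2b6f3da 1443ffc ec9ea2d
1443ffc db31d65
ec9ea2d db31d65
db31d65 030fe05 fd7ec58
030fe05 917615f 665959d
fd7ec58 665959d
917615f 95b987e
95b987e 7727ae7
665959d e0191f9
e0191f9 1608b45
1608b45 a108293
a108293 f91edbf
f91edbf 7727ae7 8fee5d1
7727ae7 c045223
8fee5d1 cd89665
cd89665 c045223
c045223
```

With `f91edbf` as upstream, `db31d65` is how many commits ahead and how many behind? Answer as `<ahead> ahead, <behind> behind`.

9 ahead, 0 behind

Reachable from db31d65: {030fe05, 1608b45, 665959d, 7727ae7, 8fee5d1, 917615f, 95b987e, a108293, c045223, cd89665, db31d65, e0191f9, f91edbf, fd7ec58}.
Reachable from f91edbf: {7727ae7, 8fee5d1, c045223, cd89665, f91edbf}.
Only in db31d65's history (ahead): {030fe05, 1608b45, 665959d, 917615f, 95b987e, a108293, db31d65, e0191f9, fd7ec58} — 9.
Only in f91edbf's history (behind): {} — 0.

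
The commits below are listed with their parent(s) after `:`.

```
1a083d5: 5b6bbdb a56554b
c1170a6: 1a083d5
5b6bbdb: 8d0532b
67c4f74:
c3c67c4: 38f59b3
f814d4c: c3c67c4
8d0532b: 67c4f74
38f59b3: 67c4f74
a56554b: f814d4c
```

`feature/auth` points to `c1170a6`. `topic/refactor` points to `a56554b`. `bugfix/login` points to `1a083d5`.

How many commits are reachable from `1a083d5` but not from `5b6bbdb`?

5

Reachable from 1a083d5: {1a083d5, 38f59b3, 5b6bbdb, 67c4f74, 8d0532b, a56554b, c3c67c4, f814d4c}.
Reachable from 5b6bbdb: {5b6bbdb, 67c4f74, 8d0532b}.
In 1a083d5's history but not 5b6bbdb's: {1a083d5, 38f59b3, a56554b, c3c67c4, f814d4c} — 5 commits.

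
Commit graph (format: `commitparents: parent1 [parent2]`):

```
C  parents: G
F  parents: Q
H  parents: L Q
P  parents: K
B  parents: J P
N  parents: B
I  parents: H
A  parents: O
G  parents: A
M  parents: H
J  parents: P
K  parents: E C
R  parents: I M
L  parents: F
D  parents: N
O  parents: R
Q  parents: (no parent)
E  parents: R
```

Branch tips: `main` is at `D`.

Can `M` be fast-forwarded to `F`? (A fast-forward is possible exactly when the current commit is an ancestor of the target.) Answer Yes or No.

A fast-forward from M to F is possible iff M is an ancestor of F.
Ancestors of F: {F, Q}.
M is not among them, so fast-forward is not possible.

No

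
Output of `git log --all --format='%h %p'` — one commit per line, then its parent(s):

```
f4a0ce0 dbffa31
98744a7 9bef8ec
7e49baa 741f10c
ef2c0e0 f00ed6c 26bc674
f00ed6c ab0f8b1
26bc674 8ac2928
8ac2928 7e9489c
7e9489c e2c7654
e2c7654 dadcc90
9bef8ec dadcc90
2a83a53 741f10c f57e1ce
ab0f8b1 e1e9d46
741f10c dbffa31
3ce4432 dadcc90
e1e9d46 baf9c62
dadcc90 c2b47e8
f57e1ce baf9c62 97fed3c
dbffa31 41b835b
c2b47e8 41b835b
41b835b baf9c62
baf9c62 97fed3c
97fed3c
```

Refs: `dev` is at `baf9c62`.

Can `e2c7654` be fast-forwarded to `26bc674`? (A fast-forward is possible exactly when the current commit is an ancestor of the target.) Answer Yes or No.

A fast-forward from e2c7654 to 26bc674 is possible iff e2c7654 is an ancestor of 26bc674.
Ancestors of 26bc674: {26bc674, 41b835b, 7e9489c, 8ac2928, 97fed3c, baf9c62, c2b47e8, dadcc90, e2c7654}.
e2c7654 is among them, so fast-forward is possible.

Yes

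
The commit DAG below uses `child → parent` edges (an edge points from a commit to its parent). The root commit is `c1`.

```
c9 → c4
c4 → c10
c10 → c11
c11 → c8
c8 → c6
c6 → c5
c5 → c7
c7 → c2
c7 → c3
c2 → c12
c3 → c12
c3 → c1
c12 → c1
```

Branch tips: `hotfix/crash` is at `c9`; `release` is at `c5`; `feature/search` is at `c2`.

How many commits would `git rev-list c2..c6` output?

Reachable from c6: {c1, c12, c2, c3, c5, c6, c7}.
Reachable from c2: {c1, c12, c2}.
In c6's history but not c2's: {c3, c5, c6, c7} — 4 commits.

4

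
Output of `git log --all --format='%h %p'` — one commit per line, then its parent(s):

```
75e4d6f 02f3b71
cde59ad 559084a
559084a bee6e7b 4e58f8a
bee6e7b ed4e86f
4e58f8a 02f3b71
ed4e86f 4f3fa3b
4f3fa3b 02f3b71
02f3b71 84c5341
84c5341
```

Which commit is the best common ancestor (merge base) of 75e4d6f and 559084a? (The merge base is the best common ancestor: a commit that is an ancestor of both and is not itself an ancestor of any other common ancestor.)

02f3b71

Ancestors of 75e4d6f: {02f3b71, 75e4d6f, 84c5341}.
Ancestors of 559084a: {02f3b71, 4e58f8a, 4f3fa3b, 559084a, 84c5341, bee6e7b, ed4e86f}.
Common ancestors: {02f3b71, 84c5341}.
Among these, 02f3b71 is not an ancestor of any other common ancestor — it is the merge base.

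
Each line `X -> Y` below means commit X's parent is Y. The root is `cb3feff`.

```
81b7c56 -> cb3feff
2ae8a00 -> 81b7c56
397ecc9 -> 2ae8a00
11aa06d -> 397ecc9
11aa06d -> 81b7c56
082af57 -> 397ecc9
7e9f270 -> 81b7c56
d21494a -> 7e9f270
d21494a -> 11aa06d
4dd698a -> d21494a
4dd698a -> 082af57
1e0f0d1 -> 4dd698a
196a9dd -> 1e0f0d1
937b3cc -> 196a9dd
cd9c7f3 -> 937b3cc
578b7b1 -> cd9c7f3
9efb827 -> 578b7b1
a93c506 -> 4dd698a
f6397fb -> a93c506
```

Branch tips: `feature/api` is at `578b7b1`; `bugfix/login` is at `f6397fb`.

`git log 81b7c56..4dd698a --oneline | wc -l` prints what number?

7

Reachable from 4dd698a: {082af57, 11aa06d, 2ae8a00, 397ecc9, 4dd698a, 7e9f270, 81b7c56, cb3feff, d21494a}.
Reachable from 81b7c56: {81b7c56, cb3feff}.
In 4dd698a's history but not 81b7c56's: {082af57, 11aa06d, 2ae8a00, 397ecc9, 4dd698a, 7e9f270, d21494a} — 7 commits.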